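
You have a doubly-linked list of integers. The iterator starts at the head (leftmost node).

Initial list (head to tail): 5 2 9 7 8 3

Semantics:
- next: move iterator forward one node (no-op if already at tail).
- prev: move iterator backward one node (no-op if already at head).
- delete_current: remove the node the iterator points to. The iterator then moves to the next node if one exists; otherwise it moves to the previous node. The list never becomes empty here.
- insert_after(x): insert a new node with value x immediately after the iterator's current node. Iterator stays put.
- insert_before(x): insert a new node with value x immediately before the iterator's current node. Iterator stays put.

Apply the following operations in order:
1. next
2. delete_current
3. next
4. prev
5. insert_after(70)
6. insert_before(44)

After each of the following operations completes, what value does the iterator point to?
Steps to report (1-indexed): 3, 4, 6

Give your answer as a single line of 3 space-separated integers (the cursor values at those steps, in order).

After 1 (next): list=[5, 2, 9, 7, 8, 3] cursor@2
After 2 (delete_current): list=[5, 9, 7, 8, 3] cursor@9
After 3 (next): list=[5, 9, 7, 8, 3] cursor@7
After 4 (prev): list=[5, 9, 7, 8, 3] cursor@9
After 5 (insert_after(70)): list=[5, 9, 70, 7, 8, 3] cursor@9
After 6 (insert_before(44)): list=[5, 44, 9, 70, 7, 8, 3] cursor@9

Answer: 7 9 9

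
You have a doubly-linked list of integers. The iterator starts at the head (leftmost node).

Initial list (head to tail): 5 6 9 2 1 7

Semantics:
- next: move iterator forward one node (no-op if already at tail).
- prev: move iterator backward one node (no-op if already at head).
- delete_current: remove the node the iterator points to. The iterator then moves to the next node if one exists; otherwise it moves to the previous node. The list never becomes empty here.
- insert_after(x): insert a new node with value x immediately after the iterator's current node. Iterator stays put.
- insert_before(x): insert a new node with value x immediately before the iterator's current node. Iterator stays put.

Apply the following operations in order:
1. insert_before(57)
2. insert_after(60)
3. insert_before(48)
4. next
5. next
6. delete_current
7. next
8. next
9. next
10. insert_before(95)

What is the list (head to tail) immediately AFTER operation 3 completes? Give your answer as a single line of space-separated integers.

Answer: 57 48 5 60 6 9 2 1 7

Derivation:
After 1 (insert_before(57)): list=[57, 5, 6, 9, 2, 1, 7] cursor@5
After 2 (insert_after(60)): list=[57, 5, 60, 6, 9, 2, 1, 7] cursor@5
After 3 (insert_before(48)): list=[57, 48, 5, 60, 6, 9, 2, 1, 7] cursor@5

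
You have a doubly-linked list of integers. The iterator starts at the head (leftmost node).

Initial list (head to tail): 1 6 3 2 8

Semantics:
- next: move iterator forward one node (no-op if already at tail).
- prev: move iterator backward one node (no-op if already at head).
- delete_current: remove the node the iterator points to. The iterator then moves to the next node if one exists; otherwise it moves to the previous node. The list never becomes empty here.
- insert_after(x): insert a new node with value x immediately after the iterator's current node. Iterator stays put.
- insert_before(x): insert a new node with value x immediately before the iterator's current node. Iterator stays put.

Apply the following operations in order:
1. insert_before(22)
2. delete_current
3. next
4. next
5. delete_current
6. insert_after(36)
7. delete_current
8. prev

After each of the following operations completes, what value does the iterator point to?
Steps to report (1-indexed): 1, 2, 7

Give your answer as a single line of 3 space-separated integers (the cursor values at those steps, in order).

After 1 (insert_before(22)): list=[22, 1, 6, 3, 2, 8] cursor@1
After 2 (delete_current): list=[22, 6, 3, 2, 8] cursor@6
After 3 (next): list=[22, 6, 3, 2, 8] cursor@3
After 4 (next): list=[22, 6, 3, 2, 8] cursor@2
After 5 (delete_current): list=[22, 6, 3, 8] cursor@8
After 6 (insert_after(36)): list=[22, 6, 3, 8, 36] cursor@8
After 7 (delete_current): list=[22, 6, 3, 36] cursor@36
After 8 (prev): list=[22, 6, 3, 36] cursor@3

Answer: 1 6 36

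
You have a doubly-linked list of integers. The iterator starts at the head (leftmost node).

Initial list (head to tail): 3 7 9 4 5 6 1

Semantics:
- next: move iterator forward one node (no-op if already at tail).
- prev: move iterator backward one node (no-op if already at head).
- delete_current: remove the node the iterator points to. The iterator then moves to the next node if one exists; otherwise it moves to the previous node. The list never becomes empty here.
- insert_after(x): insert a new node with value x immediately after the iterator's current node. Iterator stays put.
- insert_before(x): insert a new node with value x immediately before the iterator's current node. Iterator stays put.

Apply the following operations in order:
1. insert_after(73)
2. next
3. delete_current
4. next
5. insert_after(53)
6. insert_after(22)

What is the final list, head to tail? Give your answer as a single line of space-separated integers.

Answer: 3 7 9 22 53 4 5 6 1

Derivation:
After 1 (insert_after(73)): list=[3, 73, 7, 9, 4, 5, 6, 1] cursor@3
After 2 (next): list=[3, 73, 7, 9, 4, 5, 6, 1] cursor@73
After 3 (delete_current): list=[3, 7, 9, 4, 5, 6, 1] cursor@7
After 4 (next): list=[3, 7, 9, 4, 5, 6, 1] cursor@9
After 5 (insert_after(53)): list=[3, 7, 9, 53, 4, 5, 6, 1] cursor@9
After 6 (insert_after(22)): list=[3, 7, 9, 22, 53, 4, 5, 6, 1] cursor@9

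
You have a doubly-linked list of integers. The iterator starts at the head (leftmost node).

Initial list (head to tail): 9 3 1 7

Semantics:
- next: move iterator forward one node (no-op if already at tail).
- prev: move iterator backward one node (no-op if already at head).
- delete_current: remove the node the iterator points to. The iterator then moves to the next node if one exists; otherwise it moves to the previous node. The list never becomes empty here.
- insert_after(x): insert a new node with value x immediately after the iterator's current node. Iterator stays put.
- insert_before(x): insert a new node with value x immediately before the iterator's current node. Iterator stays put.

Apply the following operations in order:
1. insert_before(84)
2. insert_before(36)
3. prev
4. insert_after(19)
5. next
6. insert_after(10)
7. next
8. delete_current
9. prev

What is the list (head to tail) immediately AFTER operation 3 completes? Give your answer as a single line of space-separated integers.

Answer: 84 36 9 3 1 7

Derivation:
After 1 (insert_before(84)): list=[84, 9, 3, 1, 7] cursor@9
After 2 (insert_before(36)): list=[84, 36, 9, 3, 1, 7] cursor@9
After 3 (prev): list=[84, 36, 9, 3, 1, 7] cursor@36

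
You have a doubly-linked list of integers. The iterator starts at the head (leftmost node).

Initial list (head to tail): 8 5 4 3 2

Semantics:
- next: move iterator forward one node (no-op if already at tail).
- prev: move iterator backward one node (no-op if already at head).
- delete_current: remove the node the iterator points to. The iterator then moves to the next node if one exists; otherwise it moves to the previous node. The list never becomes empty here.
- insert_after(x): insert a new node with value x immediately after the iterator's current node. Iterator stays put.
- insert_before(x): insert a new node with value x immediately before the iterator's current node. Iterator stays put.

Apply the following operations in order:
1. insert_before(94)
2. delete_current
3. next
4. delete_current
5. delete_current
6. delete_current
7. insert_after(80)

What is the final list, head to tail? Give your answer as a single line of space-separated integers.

After 1 (insert_before(94)): list=[94, 8, 5, 4, 3, 2] cursor@8
After 2 (delete_current): list=[94, 5, 4, 3, 2] cursor@5
After 3 (next): list=[94, 5, 4, 3, 2] cursor@4
After 4 (delete_current): list=[94, 5, 3, 2] cursor@3
After 5 (delete_current): list=[94, 5, 2] cursor@2
After 6 (delete_current): list=[94, 5] cursor@5
After 7 (insert_after(80)): list=[94, 5, 80] cursor@5

Answer: 94 5 80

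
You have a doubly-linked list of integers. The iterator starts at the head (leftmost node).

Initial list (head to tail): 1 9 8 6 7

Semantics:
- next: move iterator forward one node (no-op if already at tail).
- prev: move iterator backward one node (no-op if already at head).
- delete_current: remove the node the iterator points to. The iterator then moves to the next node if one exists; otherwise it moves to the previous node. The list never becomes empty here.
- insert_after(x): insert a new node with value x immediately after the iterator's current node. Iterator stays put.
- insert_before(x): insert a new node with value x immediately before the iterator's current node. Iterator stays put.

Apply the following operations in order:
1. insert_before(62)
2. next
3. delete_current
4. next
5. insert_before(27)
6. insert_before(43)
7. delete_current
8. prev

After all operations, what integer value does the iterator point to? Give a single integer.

Answer: 43

Derivation:
After 1 (insert_before(62)): list=[62, 1, 9, 8, 6, 7] cursor@1
After 2 (next): list=[62, 1, 9, 8, 6, 7] cursor@9
After 3 (delete_current): list=[62, 1, 8, 6, 7] cursor@8
After 4 (next): list=[62, 1, 8, 6, 7] cursor@6
After 5 (insert_before(27)): list=[62, 1, 8, 27, 6, 7] cursor@6
After 6 (insert_before(43)): list=[62, 1, 8, 27, 43, 6, 7] cursor@6
After 7 (delete_current): list=[62, 1, 8, 27, 43, 7] cursor@7
After 8 (prev): list=[62, 1, 8, 27, 43, 7] cursor@43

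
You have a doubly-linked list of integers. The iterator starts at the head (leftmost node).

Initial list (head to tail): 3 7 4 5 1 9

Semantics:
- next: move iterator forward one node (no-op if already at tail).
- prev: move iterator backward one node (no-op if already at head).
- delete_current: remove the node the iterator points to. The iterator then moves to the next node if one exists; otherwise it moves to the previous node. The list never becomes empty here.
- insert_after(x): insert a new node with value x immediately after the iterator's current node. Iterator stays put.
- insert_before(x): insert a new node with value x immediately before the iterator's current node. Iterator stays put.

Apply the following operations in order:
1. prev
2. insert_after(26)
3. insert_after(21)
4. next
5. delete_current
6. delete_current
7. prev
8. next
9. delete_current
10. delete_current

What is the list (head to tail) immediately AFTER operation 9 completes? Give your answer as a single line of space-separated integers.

Answer: 3 4 5 1 9

Derivation:
After 1 (prev): list=[3, 7, 4, 5, 1, 9] cursor@3
After 2 (insert_after(26)): list=[3, 26, 7, 4, 5, 1, 9] cursor@3
After 3 (insert_after(21)): list=[3, 21, 26, 7, 4, 5, 1, 9] cursor@3
After 4 (next): list=[3, 21, 26, 7, 4, 5, 1, 9] cursor@21
After 5 (delete_current): list=[3, 26, 7, 4, 5, 1, 9] cursor@26
After 6 (delete_current): list=[3, 7, 4, 5, 1, 9] cursor@7
After 7 (prev): list=[3, 7, 4, 5, 1, 9] cursor@3
After 8 (next): list=[3, 7, 4, 5, 1, 9] cursor@7
After 9 (delete_current): list=[3, 4, 5, 1, 9] cursor@4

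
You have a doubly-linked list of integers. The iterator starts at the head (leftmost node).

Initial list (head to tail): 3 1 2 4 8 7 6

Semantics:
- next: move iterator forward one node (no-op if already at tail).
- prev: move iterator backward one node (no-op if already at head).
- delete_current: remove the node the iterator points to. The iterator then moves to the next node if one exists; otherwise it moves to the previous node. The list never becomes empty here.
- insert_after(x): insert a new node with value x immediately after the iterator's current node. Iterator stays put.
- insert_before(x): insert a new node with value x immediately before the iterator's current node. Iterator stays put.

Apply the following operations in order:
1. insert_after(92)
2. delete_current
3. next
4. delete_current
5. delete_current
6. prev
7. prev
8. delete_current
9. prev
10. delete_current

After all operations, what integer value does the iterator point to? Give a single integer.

After 1 (insert_after(92)): list=[3, 92, 1, 2, 4, 8, 7, 6] cursor@3
After 2 (delete_current): list=[92, 1, 2, 4, 8, 7, 6] cursor@92
After 3 (next): list=[92, 1, 2, 4, 8, 7, 6] cursor@1
After 4 (delete_current): list=[92, 2, 4, 8, 7, 6] cursor@2
After 5 (delete_current): list=[92, 4, 8, 7, 6] cursor@4
After 6 (prev): list=[92, 4, 8, 7, 6] cursor@92
After 7 (prev): list=[92, 4, 8, 7, 6] cursor@92
After 8 (delete_current): list=[4, 8, 7, 6] cursor@4
After 9 (prev): list=[4, 8, 7, 6] cursor@4
After 10 (delete_current): list=[8, 7, 6] cursor@8

Answer: 8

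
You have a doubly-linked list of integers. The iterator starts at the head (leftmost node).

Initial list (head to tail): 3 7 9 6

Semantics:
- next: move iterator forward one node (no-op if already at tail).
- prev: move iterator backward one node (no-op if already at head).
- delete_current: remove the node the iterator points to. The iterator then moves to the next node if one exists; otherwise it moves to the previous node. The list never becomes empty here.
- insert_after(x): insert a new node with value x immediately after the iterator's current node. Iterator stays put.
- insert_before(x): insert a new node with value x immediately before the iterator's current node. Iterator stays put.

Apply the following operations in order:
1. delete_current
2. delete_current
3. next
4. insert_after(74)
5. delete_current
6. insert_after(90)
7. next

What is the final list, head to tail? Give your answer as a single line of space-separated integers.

Answer: 9 74 90

Derivation:
After 1 (delete_current): list=[7, 9, 6] cursor@7
After 2 (delete_current): list=[9, 6] cursor@9
After 3 (next): list=[9, 6] cursor@6
After 4 (insert_after(74)): list=[9, 6, 74] cursor@6
After 5 (delete_current): list=[9, 74] cursor@74
After 6 (insert_after(90)): list=[9, 74, 90] cursor@74
After 7 (next): list=[9, 74, 90] cursor@90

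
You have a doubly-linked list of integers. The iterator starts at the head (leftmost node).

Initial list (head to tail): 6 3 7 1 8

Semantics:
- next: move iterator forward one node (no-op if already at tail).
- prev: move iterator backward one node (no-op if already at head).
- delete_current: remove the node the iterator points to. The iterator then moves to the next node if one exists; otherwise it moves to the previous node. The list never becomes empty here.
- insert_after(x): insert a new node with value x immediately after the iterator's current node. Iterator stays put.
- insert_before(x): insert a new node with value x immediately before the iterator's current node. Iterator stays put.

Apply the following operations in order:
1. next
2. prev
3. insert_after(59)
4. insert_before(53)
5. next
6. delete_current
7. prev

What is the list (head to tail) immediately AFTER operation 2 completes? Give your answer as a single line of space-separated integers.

After 1 (next): list=[6, 3, 7, 1, 8] cursor@3
After 2 (prev): list=[6, 3, 7, 1, 8] cursor@6

Answer: 6 3 7 1 8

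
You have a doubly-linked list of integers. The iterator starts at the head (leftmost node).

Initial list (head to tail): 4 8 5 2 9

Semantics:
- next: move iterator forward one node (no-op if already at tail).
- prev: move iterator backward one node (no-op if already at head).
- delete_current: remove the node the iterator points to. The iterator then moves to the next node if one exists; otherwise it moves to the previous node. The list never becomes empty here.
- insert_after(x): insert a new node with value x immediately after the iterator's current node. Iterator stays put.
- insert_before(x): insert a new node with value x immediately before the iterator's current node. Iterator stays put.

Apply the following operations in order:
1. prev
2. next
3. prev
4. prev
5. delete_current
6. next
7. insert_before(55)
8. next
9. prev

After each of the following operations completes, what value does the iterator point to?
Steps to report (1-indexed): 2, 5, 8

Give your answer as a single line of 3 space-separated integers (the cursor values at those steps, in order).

After 1 (prev): list=[4, 8, 5, 2, 9] cursor@4
After 2 (next): list=[4, 8, 5, 2, 9] cursor@8
After 3 (prev): list=[4, 8, 5, 2, 9] cursor@4
After 4 (prev): list=[4, 8, 5, 2, 9] cursor@4
After 5 (delete_current): list=[8, 5, 2, 9] cursor@8
After 6 (next): list=[8, 5, 2, 9] cursor@5
After 7 (insert_before(55)): list=[8, 55, 5, 2, 9] cursor@5
After 8 (next): list=[8, 55, 5, 2, 9] cursor@2
After 9 (prev): list=[8, 55, 5, 2, 9] cursor@5

Answer: 8 8 2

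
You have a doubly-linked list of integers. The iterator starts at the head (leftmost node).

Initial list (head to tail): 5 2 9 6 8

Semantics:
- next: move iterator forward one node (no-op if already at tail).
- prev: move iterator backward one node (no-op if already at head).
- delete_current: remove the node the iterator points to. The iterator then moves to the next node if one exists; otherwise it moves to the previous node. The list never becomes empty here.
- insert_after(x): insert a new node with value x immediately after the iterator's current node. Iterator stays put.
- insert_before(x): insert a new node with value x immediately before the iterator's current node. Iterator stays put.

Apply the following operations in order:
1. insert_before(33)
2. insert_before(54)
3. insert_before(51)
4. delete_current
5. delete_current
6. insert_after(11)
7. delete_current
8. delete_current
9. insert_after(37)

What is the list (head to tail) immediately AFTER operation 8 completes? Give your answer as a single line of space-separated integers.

After 1 (insert_before(33)): list=[33, 5, 2, 9, 6, 8] cursor@5
After 2 (insert_before(54)): list=[33, 54, 5, 2, 9, 6, 8] cursor@5
After 3 (insert_before(51)): list=[33, 54, 51, 5, 2, 9, 6, 8] cursor@5
After 4 (delete_current): list=[33, 54, 51, 2, 9, 6, 8] cursor@2
After 5 (delete_current): list=[33, 54, 51, 9, 6, 8] cursor@9
After 6 (insert_after(11)): list=[33, 54, 51, 9, 11, 6, 8] cursor@9
After 7 (delete_current): list=[33, 54, 51, 11, 6, 8] cursor@11
After 8 (delete_current): list=[33, 54, 51, 6, 8] cursor@6

Answer: 33 54 51 6 8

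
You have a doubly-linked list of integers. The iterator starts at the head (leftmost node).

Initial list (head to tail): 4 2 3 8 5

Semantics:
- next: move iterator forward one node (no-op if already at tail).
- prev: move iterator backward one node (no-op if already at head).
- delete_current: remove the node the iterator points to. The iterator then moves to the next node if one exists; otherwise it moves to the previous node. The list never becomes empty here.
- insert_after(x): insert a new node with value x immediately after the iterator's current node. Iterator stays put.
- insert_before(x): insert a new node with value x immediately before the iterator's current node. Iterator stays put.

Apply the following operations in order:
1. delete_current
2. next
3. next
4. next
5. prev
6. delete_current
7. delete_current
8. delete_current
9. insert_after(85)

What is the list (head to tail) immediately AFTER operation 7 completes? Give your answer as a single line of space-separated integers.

After 1 (delete_current): list=[2, 3, 8, 5] cursor@2
After 2 (next): list=[2, 3, 8, 5] cursor@3
After 3 (next): list=[2, 3, 8, 5] cursor@8
After 4 (next): list=[2, 3, 8, 5] cursor@5
After 5 (prev): list=[2, 3, 8, 5] cursor@8
After 6 (delete_current): list=[2, 3, 5] cursor@5
After 7 (delete_current): list=[2, 3] cursor@3

Answer: 2 3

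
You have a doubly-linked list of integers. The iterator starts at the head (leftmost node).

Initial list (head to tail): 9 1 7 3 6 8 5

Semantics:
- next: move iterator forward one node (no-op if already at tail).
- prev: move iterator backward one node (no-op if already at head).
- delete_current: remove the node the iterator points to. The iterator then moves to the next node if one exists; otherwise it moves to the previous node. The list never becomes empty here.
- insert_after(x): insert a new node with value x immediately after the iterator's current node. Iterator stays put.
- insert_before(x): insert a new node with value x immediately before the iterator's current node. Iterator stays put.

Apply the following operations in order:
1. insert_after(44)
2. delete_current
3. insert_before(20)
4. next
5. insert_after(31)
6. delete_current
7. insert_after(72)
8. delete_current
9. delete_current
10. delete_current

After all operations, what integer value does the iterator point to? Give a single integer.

Answer: 3

Derivation:
After 1 (insert_after(44)): list=[9, 44, 1, 7, 3, 6, 8, 5] cursor@9
After 2 (delete_current): list=[44, 1, 7, 3, 6, 8, 5] cursor@44
After 3 (insert_before(20)): list=[20, 44, 1, 7, 3, 6, 8, 5] cursor@44
After 4 (next): list=[20, 44, 1, 7, 3, 6, 8, 5] cursor@1
After 5 (insert_after(31)): list=[20, 44, 1, 31, 7, 3, 6, 8, 5] cursor@1
After 6 (delete_current): list=[20, 44, 31, 7, 3, 6, 8, 5] cursor@31
After 7 (insert_after(72)): list=[20, 44, 31, 72, 7, 3, 6, 8, 5] cursor@31
After 8 (delete_current): list=[20, 44, 72, 7, 3, 6, 8, 5] cursor@72
After 9 (delete_current): list=[20, 44, 7, 3, 6, 8, 5] cursor@7
After 10 (delete_current): list=[20, 44, 3, 6, 8, 5] cursor@3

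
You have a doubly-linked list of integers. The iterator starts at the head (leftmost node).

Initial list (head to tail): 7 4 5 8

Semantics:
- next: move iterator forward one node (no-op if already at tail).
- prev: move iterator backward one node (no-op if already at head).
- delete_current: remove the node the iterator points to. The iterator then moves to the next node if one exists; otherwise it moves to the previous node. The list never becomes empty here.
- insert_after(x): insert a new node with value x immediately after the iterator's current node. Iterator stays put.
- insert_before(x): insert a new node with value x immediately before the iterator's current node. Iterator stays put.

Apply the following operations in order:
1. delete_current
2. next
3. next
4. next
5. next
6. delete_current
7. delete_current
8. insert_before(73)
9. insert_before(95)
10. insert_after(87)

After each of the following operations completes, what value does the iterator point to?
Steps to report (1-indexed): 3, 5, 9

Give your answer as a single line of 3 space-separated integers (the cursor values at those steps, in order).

After 1 (delete_current): list=[4, 5, 8] cursor@4
After 2 (next): list=[4, 5, 8] cursor@5
After 3 (next): list=[4, 5, 8] cursor@8
After 4 (next): list=[4, 5, 8] cursor@8
After 5 (next): list=[4, 5, 8] cursor@8
After 6 (delete_current): list=[4, 5] cursor@5
After 7 (delete_current): list=[4] cursor@4
After 8 (insert_before(73)): list=[73, 4] cursor@4
After 9 (insert_before(95)): list=[73, 95, 4] cursor@4
After 10 (insert_after(87)): list=[73, 95, 4, 87] cursor@4

Answer: 8 8 4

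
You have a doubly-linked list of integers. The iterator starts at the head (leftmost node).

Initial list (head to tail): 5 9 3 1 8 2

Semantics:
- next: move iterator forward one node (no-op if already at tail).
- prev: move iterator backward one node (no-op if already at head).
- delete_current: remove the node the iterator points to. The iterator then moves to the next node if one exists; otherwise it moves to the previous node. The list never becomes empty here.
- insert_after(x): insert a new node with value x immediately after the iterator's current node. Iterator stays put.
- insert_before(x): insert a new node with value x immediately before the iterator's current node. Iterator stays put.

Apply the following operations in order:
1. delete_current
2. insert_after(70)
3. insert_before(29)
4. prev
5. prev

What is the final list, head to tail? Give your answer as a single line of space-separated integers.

After 1 (delete_current): list=[9, 3, 1, 8, 2] cursor@9
After 2 (insert_after(70)): list=[9, 70, 3, 1, 8, 2] cursor@9
After 3 (insert_before(29)): list=[29, 9, 70, 3, 1, 8, 2] cursor@9
After 4 (prev): list=[29, 9, 70, 3, 1, 8, 2] cursor@29
After 5 (prev): list=[29, 9, 70, 3, 1, 8, 2] cursor@29

Answer: 29 9 70 3 1 8 2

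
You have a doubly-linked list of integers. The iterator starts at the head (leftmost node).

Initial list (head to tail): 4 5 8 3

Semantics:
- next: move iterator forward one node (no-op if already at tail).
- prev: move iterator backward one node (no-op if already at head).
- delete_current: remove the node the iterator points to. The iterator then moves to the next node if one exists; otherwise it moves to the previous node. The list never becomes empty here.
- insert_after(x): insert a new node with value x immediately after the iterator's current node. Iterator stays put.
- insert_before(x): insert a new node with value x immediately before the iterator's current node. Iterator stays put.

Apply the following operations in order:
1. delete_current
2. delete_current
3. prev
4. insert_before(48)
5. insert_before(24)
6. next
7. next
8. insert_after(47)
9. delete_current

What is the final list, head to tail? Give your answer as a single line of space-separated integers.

After 1 (delete_current): list=[5, 8, 3] cursor@5
After 2 (delete_current): list=[8, 3] cursor@8
After 3 (prev): list=[8, 3] cursor@8
After 4 (insert_before(48)): list=[48, 8, 3] cursor@8
After 5 (insert_before(24)): list=[48, 24, 8, 3] cursor@8
After 6 (next): list=[48, 24, 8, 3] cursor@3
After 7 (next): list=[48, 24, 8, 3] cursor@3
After 8 (insert_after(47)): list=[48, 24, 8, 3, 47] cursor@3
After 9 (delete_current): list=[48, 24, 8, 47] cursor@47

Answer: 48 24 8 47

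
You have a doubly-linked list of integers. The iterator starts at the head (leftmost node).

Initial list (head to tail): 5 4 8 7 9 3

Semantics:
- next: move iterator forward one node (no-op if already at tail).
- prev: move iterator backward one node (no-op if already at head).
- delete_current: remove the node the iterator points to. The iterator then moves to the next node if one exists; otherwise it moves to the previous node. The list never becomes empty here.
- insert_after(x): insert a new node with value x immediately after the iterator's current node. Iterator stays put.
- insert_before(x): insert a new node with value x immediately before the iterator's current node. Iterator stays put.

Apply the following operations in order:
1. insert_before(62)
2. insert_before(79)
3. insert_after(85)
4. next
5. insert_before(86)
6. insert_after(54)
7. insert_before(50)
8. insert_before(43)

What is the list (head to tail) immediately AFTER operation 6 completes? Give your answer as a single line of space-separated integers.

Answer: 62 79 5 86 85 54 4 8 7 9 3

Derivation:
After 1 (insert_before(62)): list=[62, 5, 4, 8, 7, 9, 3] cursor@5
After 2 (insert_before(79)): list=[62, 79, 5, 4, 8, 7, 9, 3] cursor@5
After 3 (insert_after(85)): list=[62, 79, 5, 85, 4, 8, 7, 9, 3] cursor@5
After 4 (next): list=[62, 79, 5, 85, 4, 8, 7, 9, 3] cursor@85
After 5 (insert_before(86)): list=[62, 79, 5, 86, 85, 4, 8, 7, 9, 3] cursor@85
After 6 (insert_after(54)): list=[62, 79, 5, 86, 85, 54, 4, 8, 7, 9, 3] cursor@85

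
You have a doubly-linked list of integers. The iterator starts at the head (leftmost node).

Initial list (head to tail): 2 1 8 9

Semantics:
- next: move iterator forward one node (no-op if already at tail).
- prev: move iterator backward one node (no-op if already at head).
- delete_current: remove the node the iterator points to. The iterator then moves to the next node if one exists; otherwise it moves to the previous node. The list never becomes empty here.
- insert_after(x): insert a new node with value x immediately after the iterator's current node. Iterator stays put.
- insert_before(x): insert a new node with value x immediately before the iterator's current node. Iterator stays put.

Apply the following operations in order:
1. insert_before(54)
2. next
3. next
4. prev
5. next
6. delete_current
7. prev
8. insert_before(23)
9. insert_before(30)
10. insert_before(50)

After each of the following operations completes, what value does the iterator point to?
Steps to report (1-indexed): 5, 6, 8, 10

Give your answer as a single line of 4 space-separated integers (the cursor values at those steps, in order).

Answer: 8 9 1 1

Derivation:
After 1 (insert_before(54)): list=[54, 2, 1, 8, 9] cursor@2
After 2 (next): list=[54, 2, 1, 8, 9] cursor@1
After 3 (next): list=[54, 2, 1, 8, 9] cursor@8
After 4 (prev): list=[54, 2, 1, 8, 9] cursor@1
After 5 (next): list=[54, 2, 1, 8, 9] cursor@8
After 6 (delete_current): list=[54, 2, 1, 9] cursor@9
After 7 (prev): list=[54, 2, 1, 9] cursor@1
After 8 (insert_before(23)): list=[54, 2, 23, 1, 9] cursor@1
After 9 (insert_before(30)): list=[54, 2, 23, 30, 1, 9] cursor@1
After 10 (insert_before(50)): list=[54, 2, 23, 30, 50, 1, 9] cursor@1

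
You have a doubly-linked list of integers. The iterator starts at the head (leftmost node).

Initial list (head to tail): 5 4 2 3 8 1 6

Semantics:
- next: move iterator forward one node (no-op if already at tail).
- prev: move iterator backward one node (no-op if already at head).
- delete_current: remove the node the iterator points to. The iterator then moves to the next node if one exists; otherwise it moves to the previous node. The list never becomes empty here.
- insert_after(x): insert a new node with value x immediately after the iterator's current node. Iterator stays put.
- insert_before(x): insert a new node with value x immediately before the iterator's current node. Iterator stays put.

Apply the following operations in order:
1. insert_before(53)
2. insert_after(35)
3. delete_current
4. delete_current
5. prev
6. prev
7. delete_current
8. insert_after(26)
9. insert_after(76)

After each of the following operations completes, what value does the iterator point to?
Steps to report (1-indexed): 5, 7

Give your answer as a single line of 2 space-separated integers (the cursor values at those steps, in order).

After 1 (insert_before(53)): list=[53, 5, 4, 2, 3, 8, 1, 6] cursor@5
After 2 (insert_after(35)): list=[53, 5, 35, 4, 2, 3, 8, 1, 6] cursor@5
After 3 (delete_current): list=[53, 35, 4, 2, 3, 8, 1, 6] cursor@35
After 4 (delete_current): list=[53, 4, 2, 3, 8, 1, 6] cursor@4
After 5 (prev): list=[53, 4, 2, 3, 8, 1, 6] cursor@53
After 6 (prev): list=[53, 4, 2, 3, 8, 1, 6] cursor@53
After 7 (delete_current): list=[4, 2, 3, 8, 1, 6] cursor@4
After 8 (insert_after(26)): list=[4, 26, 2, 3, 8, 1, 6] cursor@4
After 9 (insert_after(76)): list=[4, 76, 26, 2, 3, 8, 1, 6] cursor@4

Answer: 53 4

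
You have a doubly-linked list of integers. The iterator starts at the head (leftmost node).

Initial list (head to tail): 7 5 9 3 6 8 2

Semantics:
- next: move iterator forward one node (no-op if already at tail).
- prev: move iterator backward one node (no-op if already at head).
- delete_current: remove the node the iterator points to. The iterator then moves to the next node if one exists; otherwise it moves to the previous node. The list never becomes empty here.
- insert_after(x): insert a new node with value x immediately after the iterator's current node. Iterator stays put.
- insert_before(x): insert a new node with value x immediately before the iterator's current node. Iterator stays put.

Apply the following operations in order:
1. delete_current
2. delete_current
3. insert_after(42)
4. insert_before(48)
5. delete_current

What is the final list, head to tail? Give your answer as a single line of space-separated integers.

Answer: 48 42 3 6 8 2

Derivation:
After 1 (delete_current): list=[5, 9, 3, 6, 8, 2] cursor@5
After 2 (delete_current): list=[9, 3, 6, 8, 2] cursor@9
After 3 (insert_after(42)): list=[9, 42, 3, 6, 8, 2] cursor@9
After 4 (insert_before(48)): list=[48, 9, 42, 3, 6, 8, 2] cursor@9
After 5 (delete_current): list=[48, 42, 3, 6, 8, 2] cursor@42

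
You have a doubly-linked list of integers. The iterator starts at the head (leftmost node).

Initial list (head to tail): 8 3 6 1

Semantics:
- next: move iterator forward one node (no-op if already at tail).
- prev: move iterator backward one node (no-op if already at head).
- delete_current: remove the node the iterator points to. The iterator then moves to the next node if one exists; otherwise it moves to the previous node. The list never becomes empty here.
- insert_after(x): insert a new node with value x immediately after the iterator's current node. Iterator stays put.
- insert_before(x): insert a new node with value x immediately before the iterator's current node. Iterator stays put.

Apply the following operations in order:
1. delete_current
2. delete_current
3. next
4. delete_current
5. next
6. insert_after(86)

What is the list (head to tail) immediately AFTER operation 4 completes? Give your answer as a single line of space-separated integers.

Answer: 6

Derivation:
After 1 (delete_current): list=[3, 6, 1] cursor@3
After 2 (delete_current): list=[6, 1] cursor@6
After 3 (next): list=[6, 1] cursor@1
After 4 (delete_current): list=[6] cursor@6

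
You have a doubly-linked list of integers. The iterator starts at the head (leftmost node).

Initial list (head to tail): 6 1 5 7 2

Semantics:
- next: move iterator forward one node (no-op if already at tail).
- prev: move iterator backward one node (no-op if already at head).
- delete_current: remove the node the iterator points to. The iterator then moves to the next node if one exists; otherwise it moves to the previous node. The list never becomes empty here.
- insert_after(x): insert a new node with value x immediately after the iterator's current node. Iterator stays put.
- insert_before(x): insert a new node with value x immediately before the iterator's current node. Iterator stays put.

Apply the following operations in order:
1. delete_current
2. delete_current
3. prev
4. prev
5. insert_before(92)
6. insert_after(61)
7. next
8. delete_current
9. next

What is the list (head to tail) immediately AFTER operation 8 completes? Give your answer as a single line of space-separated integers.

Answer: 92 5 7 2

Derivation:
After 1 (delete_current): list=[1, 5, 7, 2] cursor@1
After 2 (delete_current): list=[5, 7, 2] cursor@5
After 3 (prev): list=[5, 7, 2] cursor@5
After 4 (prev): list=[5, 7, 2] cursor@5
After 5 (insert_before(92)): list=[92, 5, 7, 2] cursor@5
After 6 (insert_after(61)): list=[92, 5, 61, 7, 2] cursor@5
After 7 (next): list=[92, 5, 61, 7, 2] cursor@61
After 8 (delete_current): list=[92, 5, 7, 2] cursor@7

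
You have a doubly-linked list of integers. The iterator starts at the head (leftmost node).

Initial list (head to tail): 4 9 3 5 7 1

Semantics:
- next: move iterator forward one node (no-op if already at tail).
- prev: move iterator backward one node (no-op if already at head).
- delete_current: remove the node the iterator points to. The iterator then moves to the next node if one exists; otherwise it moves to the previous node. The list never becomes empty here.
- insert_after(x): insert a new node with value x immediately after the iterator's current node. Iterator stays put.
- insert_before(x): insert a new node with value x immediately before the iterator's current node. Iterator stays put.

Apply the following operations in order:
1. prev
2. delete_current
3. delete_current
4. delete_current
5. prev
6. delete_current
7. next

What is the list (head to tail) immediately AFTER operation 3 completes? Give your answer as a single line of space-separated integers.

Answer: 3 5 7 1

Derivation:
After 1 (prev): list=[4, 9, 3, 5, 7, 1] cursor@4
After 2 (delete_current): list=[9, 3, 5, 7, 1] cursor@9
After 3 (delete_current): list=[3, 5, 7, 1] cursor@3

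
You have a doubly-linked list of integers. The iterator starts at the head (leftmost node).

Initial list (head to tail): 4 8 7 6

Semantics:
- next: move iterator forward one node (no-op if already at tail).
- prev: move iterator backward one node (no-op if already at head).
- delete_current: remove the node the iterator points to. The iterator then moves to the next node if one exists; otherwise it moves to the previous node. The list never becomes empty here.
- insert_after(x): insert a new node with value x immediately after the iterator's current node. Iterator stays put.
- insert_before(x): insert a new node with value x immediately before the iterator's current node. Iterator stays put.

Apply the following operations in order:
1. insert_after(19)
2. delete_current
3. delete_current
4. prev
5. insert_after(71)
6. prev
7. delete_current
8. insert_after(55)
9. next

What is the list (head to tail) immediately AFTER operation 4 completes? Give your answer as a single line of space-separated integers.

Answer: 8 7 6

Derivation:
After 1 (insert_after(19)): list=[4, 19, 8, 7, 6] cursor@4
After 2 (delete_current): list=[19, 8, 7, 6] cursor@19
After 3 (delete_current): list=[8, 7, 6] cursor@8
After 4 (prev): list=[8, 7, 6] cursor@8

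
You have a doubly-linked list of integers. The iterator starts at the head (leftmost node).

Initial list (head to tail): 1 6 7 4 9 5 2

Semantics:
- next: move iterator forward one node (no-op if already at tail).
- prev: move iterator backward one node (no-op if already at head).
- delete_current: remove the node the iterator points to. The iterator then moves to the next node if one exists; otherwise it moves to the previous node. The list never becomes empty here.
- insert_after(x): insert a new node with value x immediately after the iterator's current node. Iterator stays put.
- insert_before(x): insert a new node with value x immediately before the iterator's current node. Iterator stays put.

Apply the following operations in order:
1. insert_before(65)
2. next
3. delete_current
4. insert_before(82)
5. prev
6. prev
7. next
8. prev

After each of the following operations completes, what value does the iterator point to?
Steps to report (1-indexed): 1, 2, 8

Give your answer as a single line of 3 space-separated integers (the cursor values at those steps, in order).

Answer: 1 6 1

Derivation:
After 1 (insert_before(65)): list=[65, 1, 6, 7, 4, 9, 5, 2] cursor@1
After 2 (next): list=[65, 1, 6, 7, 4, 9, 5, 2] cursor@6
After 3 (delete_current): list=[65, 1, 7, 4, 9, 5, 2] cursor@7
After 4 (insert_before(82)): list=[65, 1, 82, 7, 4, 9, 5, 2] cursor@7
After 5 (prev): list=[65, 1, 82, 7, 4, 9, 5, 2] cursor@82
After 6 (prev): list=[65, 1, 82, 7, 4, 9, 5, 2] cursor@1
After 7 (next): list=[65, 1, 82, 7, 4, 9, 5, 2] cursor@82
After 8 (prev): list=[65, 1, 82, 7, 4, 9, 5, 2] cursor@1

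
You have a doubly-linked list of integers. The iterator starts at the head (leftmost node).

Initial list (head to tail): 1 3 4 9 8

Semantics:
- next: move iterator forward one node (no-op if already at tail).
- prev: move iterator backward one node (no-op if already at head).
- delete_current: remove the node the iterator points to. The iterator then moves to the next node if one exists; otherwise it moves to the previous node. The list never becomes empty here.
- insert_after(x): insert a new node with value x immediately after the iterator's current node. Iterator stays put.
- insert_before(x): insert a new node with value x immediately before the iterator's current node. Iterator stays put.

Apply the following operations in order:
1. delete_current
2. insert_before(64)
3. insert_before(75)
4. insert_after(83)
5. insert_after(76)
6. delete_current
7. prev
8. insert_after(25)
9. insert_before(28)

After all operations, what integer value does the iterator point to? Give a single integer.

After 1 (delete_current): list=[3, 4, 9, 8] cursor@3
After 2 (insert_before(64)): list=[64, 3, 4, 9, 8] cursor@3
After 3 (insert_before(75)): list=[64, 75, 3, 4, 9, 8] cursor@3
After 4 (insert_after(83)): list=[64, 75, 3, 83, 4, 9, 8] cursor@3
After 5 (insert_after(76)): list=[64, 75, 3, 76, 83, 4, 9, 8] cursor@3
After 6 (delete_current): list=[64, 75, 76, 83, 4, 9, 8] cursor@76
After 7 (prev): list=[64, 75, 76, 83, 4, 9, 8] cursor@75
After 8 (insert_after(25)): list=[64, 75, 25, 76, 83, 4, 9, 8] cursor@75
After 9 (insert_before(28)): list=[64, 28, 75, 25, 76, 83, 4, 9, 8] cursor@75

Answer: 75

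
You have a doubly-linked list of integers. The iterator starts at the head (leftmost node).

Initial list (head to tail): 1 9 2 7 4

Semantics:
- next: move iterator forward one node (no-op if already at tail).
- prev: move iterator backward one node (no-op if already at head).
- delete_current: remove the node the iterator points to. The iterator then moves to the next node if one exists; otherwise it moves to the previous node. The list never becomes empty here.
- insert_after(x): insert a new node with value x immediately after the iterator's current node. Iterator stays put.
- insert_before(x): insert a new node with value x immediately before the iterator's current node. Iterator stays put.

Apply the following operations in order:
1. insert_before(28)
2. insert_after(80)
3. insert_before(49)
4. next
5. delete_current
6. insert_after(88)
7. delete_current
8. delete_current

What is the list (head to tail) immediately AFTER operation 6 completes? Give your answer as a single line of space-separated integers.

Answer: 28 49 1 9 88 2 7 4

Derivation:
After 1 (insert_before(28)): list=[28, 1, 9, 2, 7, 4] cursor@1
After 2 (insert_after(80)): list=[28, 1, 80, 9, 2, 7, 4] cursor@1
After 3 (insert_before(49)): list=[28, 49, 1, 80, 9, 2, 7, 4] cursor@1
After 4 (next): list=[28, 49, 1, 80, 9, 2, 7, 4] cursor@80
After 5 (delete_current): list=[28, 49, 1, 9, 2, 7, 4] cursor@9
After 6 (insert_after(88)): list=[28, 49, 1, 9, 88, 2, 7, 4] cursor@9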